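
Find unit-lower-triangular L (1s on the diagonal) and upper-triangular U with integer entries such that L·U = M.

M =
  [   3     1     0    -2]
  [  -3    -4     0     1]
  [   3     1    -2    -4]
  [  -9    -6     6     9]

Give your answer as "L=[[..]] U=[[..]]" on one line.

L=[[1,0,0,0],[-1,1,0,0],[1,0,1,0],[-3,1,-3,1]] U=[[3,1,0,-2],[0,-3,0,-1],[0,0,-2,-2],[0,0,0,-2]]

  row1 -= -1·row0 → [0,-3,0,-1]
  row2 -= 1·row0 → [0,0,-2,-2]
  row3 -= -3·row0 → [0,-3,6,3]
  row2 -= 0·row1 → [0,0,-2,-2]
  row3 -= 1·row1 → [0,0,6,4]
  row3 -= -3·row2 → [0,0,0,-2]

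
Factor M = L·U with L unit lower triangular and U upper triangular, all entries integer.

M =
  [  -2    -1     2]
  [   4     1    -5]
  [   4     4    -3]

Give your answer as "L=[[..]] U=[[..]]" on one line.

L=[[1,0,0],[-2,1,0],[-2,-2,1]] U=[[-2,-1,2],[0,-1,-1],[0,0,-1]]

  row1 -= -2·row0 → [0,-1,-1]
  row2 -= -2·row0 → [0,2,1]
  row2 -= -2·row1 → [0,0,-1]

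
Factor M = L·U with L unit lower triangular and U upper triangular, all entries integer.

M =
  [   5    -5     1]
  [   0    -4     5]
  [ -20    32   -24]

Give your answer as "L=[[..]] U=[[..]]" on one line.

L=[[1,0,0],[0,1,0],[-4,-3,1]] U=[[5,-5,1],[0,-4,5],[0,0,-5]]

  r1 -= 0·r0 → [0,-4,5]
  r2 -= -4·r0 → [0,12,-20]
  r2 -= -3·r1 → [0,0,-5]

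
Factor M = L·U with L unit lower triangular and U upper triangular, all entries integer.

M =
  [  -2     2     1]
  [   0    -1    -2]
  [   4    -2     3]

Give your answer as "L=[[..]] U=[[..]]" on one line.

  r1 -= 0·r0 → [0,-1,-2]
  r2 -= -2·r0 → [0,2,5]
  r2 -= -2·r1 → [0,0,1]

L=[[1,0,0],[0,1,0],[-2,-2,1]] U=[[-2,2,1],[0,-1,-2],[0,0,1]]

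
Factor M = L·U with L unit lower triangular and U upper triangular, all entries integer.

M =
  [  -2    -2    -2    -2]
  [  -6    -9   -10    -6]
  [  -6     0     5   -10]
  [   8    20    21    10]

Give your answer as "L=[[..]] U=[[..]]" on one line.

L=[[1,0,0,0],[3,1,0,0],[3,-2,1,0],[-4,-4,-1,1]] U=[[-2,-2,-2,-2],[0,-3,-4,0],[0,0,3,-4],[0,0,0,-2]]

  row1 -= 3·row0 → [0,-3,-4,0]
  row2 -= 3·row0 → [0,6,11,-4]
  row3 -= -4·row0 → [0,12,13,2]
  row2 -= -2·row1 → [0,0,3,-4]
  row3 -= -4·row1 → [0,0,-3,2]
  row3 -= -1·row2 → [0,0,0,-2]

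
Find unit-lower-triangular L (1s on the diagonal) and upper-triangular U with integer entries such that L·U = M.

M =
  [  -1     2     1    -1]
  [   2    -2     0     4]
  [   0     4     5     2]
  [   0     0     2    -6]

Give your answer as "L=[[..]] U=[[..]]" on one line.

L=[[1,0,0,0],[-2,1,0,0],[0,2,1,0],[0,0,2,1]] U=[[-1,2,1,-1],[0,2,2,2],[0,0,1,-2],[0,0,0,-2]]

  r1 -= -2·r0 → [0,2,2,2]
  r2 -= 0·r0 → [0,4,5,2]
  r3 -= 0·r0 → [0,0,2,-6]
  r2 -= 2·r1 → [0,0,1,-2]
  r3 -= 0·r1 → [0,0,2,-6]
  r3 -= 2·r2 → [0,0,0,-2]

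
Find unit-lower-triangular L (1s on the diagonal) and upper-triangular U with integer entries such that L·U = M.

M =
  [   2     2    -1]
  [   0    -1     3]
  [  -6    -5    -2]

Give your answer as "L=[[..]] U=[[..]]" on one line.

  R1 -= 0·R0 → [0,-1,3]
  R2 -= -3·R0 → [0,1,-5]
  R2 -= -1·R1 → [0,0,-2]

L=[[1,0,0],[0,1,0],[-3,-1,1]] U=[[2,2,-1],[0,-1,3],[0,0,-2]]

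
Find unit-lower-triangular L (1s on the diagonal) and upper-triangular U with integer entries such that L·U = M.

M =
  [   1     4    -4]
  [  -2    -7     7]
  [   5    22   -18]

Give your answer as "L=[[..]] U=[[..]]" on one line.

L=[[1,0,0],[-2,1,0],[5,2,1]] U=[[1,4,-4],[0,1,-1],[0,0,4]]

  r1 -= -2·r0 → [0,1,-1]
  r2 -= 5·r0 → [0,2,2]
  r2 -= 2·r1 → [0,0,4]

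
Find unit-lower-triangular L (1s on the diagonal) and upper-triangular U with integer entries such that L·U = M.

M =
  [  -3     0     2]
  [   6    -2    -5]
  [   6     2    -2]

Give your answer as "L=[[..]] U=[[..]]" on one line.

L=[[1,0,0],[-2,1,0],[-2,-1,1]] U=[[-3,0,2],[0,-2,-1],[0,0,1]]

  R1 -= -2·R0 → [0,-2,-1]
  R2 -= -2·R0 → [0,2,2]
  R2 -= -1·R1 → [0,0,1]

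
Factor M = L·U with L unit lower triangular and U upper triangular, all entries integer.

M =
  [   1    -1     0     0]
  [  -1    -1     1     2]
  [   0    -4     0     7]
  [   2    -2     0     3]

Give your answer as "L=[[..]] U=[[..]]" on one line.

L=[[1,0,0,0],[-1,1,0,0],[0,2,1,0],[2,0,0,1]] U=[[1,-1,0,0],[0,-2,1,2],[0,0,-2,3],[0,0,0,3]]

  r1 -= -1·r0 → [0,-2,1,2]
  r2 -= 0·r0 → [0,-4,0,7]
  r3 -= 2·r0 → [0,0,0,3]
  r2 -= 2·r1 → [0,0,-2,3]
  r3 -= 0·r1 → [0,0,0,3]
  r3 -= 0·r2 → [0,0,0,3]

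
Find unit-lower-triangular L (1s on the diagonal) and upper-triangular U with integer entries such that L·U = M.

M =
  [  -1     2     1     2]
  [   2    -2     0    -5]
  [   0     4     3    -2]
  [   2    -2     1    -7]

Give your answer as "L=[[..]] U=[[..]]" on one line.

L=[[1,0,0,0],[-2,1,0,0],[0,2,1,0],[-2,1,-1,1]] U=[[-1,2,1,2],[0,2,2,-1],[0,0,-1,0],[0,0,0,-2]]

  R1 -= -2·R0 → [0,2,2,-1]
  R2 -= 0·R0 → [0,4,3,-2]
  R3 -= -2·R0 → [0,2,3,-3]
  R2 -= 2·R1 → [0,0,-1,0]
  R3 -= 1·R1 → [0,0,1,-2]
  R3 -= -1·R2 → [0,0,0,-2]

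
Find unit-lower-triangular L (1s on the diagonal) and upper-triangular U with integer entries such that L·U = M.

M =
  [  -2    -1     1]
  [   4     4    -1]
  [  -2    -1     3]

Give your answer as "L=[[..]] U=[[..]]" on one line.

L=[[1,0,0],[-2,1,0],[1,0,1]] U=[[-2,-1,1],[0,2,1],[0,0,2]]

  row1 -= -2·row0 → [0,2,1]
  row2 -= 1·row0 → [0,0,2]
  row2 -= 0·row1 → [0,0,2]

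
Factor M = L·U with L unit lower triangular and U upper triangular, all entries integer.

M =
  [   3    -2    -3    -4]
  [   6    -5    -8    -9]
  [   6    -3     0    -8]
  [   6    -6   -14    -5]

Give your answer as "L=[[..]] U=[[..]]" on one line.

L=[[1,0,0,0],[2,1,0,0],[2,-1,1,0],[2,2,-1,1]] U=[[3,-2,-3,-4],[0,-1,-2,-1],[0,0,4,-1],[0,0,0,4]]

  R1 -= 2·R0 → [0,-1,-2,-1]
  R2 -= 2·R0 → [0,1,6,0]
  R3 -= 2·R0 → [0,-2,-8,3]
  R2 -= -1·R1 → [0,0,4,-1]
  R3 -= 2·R1 → [0,0,-4,5]
  R3 -= -1·R2 → [0,0,0,4]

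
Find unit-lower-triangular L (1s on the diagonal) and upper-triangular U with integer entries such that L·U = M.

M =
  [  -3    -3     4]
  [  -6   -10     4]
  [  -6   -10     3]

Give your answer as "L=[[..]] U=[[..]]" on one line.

  R1 -= 2·R0 → [0,-4,-4]
  R2 -= 2·R0 → [0,-4,-5]
  R2 -= 1·R1 → [0,0,-1]

L=[[1,0,0],[2,1,0],[2,1,1]] U=[[-3,-3,4],[0,-4,-4],[0,0,-1]]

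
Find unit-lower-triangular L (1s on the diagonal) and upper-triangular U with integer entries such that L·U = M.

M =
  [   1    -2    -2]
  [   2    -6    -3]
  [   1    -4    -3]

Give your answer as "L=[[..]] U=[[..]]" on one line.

L=[[1,0,0],[2,1,0],[1,1,1]] U=[[1,-2,-2],[0,-2,1],[0,0,-2]]

  row1 -= 2·row0 → [0,-2,1]
  row2 -= 1·row0 → [0,-2,-1]
  row2 -= 1·row1 → [0,0,-2]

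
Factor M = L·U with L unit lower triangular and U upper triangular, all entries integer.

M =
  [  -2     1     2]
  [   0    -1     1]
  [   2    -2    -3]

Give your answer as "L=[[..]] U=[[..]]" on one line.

  r1 -= 0·r0 → [0,-1,1]
  r2 -= -1·r0 → [0,-1,-1]
  r2 -= 1·r1 → [0,0,-2]

L=[[1,0,0],[0,1,0],[-1,1,1]] U=[[-2,1,2],[0,-1,1],[0,0,-2]]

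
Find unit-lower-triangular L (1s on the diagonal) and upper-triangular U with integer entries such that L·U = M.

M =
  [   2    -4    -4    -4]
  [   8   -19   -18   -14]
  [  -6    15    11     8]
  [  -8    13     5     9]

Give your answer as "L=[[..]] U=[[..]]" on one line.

  R1 -= 4·R0 → [0,-3,-2,2]
  R2 -= -3·R0 → [0,3,-1,-4]
  R3 -= -4·R0 → [0,-3,-11,-7]
  R2 -= -1·R1 → [0,0,-3,-2]
  R3 -= 1·R1 → [0,0,-9,-9]
  R3 -= 3·R2 → [0,0,0,-3]

L=[[1,0,0,0],[4,1,0,0],[-3,-1,1,0],[-4,1,3,1]] U=[[2,-4,-4,-4],[0,-3,-2,2],[0,0,-3,-2],[0,0,0,-3]]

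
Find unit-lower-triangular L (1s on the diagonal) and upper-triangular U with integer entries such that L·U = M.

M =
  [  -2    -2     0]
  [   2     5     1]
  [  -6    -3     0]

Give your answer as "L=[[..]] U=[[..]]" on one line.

  r1 -= -1·r0 → [0,3,1]
  r2 -= 3·r0 → [0,3,0]
  r2 -= 1·r1 → [0,0,-1]

L=[[1,0,0],[-1,1,0],[3,1,1]] U=[[-2,-2,0],[0,3,1],[0,0,-1]]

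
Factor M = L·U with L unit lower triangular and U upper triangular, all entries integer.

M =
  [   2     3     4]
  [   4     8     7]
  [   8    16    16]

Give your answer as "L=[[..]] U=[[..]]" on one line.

  r1 -= 2·r0 → [0,2,-1]
  r2 -= 4·r0 → [0,4,0]
  r2 -= 2·r1 → [0,0,2]

L=[[1,0,0],[2,1,0],[4,2,1]] U=[[2,3,4],[0,2,-1],[0,0,2]]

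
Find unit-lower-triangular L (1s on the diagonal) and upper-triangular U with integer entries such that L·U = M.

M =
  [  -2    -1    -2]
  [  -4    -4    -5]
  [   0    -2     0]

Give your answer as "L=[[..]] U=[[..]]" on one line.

L=[[1,0,0],[2,1,0],[0,1,1]] U=[[-2,-1,-2],[0,-2,-1],[0,0,1]]

  r1 -= 2·r0 → [0,-2,-1]
  r2 -= 0·r0 → [0,-2,0]
  r2 -= 1·r1 → [0,0,1]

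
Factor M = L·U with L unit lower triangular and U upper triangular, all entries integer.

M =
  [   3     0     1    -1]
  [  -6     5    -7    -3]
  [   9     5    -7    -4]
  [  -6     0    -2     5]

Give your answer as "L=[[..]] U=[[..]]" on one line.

  row1 -= -2·row0 → [0,5,-5,-5]
  row2 -= 3·row0 → [0,5,-10,-1]
  row3 -= -2·row0 → [0,0,0,3]
  row2 -= 1·row1 → [0,0,-5,4]
  row3 -= 0·row1 → [0,0,0,3]
  row3 -= 0·row2 → [0,0,0,3]

L=[[1,0,0,0],[-2,1,0,0],[3,1,1,0],[-2,0,0,1]] U=[[3,0,1,-1],[0,5,-5,-5],[0,0,-5,4],[0,0,0,3]]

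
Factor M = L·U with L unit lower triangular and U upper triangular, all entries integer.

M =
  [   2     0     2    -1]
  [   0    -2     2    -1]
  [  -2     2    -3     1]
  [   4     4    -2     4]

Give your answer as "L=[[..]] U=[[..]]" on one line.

L=[[1,0,0,0],[0,1,0,0],[-1,-1,1,0],[2,-2,-2,1]] U=[[2,0,2,-1],[0,-2,2,-1],[0,0,1,-1],[0,0,0,2]]

  R1 -= 0·R0 → [0,-2,2,-1]
  R2 -= -1·R0 → [0,2,-1,0]
  R3 -= 2·R0 → [0,4,-6,6]
  R2 -= -1·R1 → [0,0,1,-1]
  R3 -= -2·R1 → [0,0,-2,4]
  R3 -= -2·R2 → [0,0,0,2]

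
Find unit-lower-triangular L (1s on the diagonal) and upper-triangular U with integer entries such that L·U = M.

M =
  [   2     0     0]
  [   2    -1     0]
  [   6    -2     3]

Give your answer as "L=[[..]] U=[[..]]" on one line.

L=[[1,0,0],[1,1,0],[3,2,1]] U=[[2,0,0],[0,-1,0],[0,0,3]]

  R1 -= 1·R0 → [0,-1,0]
  R2 -= 3·R0 → [0,-2,3]
  R2 -= 2·R1 → [0,0,3]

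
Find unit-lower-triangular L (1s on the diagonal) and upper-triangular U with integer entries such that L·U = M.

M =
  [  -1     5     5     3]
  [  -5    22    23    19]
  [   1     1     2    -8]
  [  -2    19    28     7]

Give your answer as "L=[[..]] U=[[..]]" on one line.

L=[[1,0,0,0],[5,1,0,0],[-1,-2,1,0],[2,-3,4,1]] U=[[-1,5,5,3],[0,-3,-2,4],[0,0,3,3],[0,0,0,1]]

  row1 -= 5·row0 → [0,-3,-2,4]
  row2 -= -1·row0 → [0,6,7,-5]
  row3 -= 2·row0 → [0,9,18,1]
  row2 -= -2·row1 → [0,0,3,3]
  row3 -= -3·row1 → [0,0,12,13]
  row3 -= 4·row2 → [0,0,0,1]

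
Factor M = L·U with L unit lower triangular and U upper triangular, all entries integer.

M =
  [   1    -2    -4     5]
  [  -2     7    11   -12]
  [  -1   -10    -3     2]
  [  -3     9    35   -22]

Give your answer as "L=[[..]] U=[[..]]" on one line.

L=[[1,0,0,0],[-2,1,0,0],[-1,-4,1,0],[-3,1,4,1]] U=[[1,-2,-4,5],[0,3,3,-2],[0,0,5,-1],[0,0,0,-1]]

  R1 -= -2·R0 → [0,3,3,-2]
  R2 -= -1·R0 → [0,-12,-7,7]
  R3 -= -3·R0 → [0,3,23,-7]
  R2 -= -4·R1 → [0,0,5,-1]
  R3 -= 1·R1 → [0,0,20,-5]
  R3 -= 4·R2 → [0,0,0,-1]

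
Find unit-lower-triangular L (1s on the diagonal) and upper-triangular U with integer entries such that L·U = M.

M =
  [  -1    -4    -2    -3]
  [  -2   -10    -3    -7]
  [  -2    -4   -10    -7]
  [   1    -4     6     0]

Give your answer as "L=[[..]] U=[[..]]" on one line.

L=[[1,0,0,0],[2,1,0,0],[2,-2,1,0],[-1,4,0,1]] U=[[-1,-4,-2,-3],[0,-2,1,-1],[0,0,-4,-3],[0,0,0,1]]

  R1 -= 2·R0 → [0,-2,1,-1]
  R2 -= 2·R0 → [0,4,-6,-1]
  R3 -= -1·R0 → [0,-8,4,-3]
  R2 -= -2·R1 → [0,0,-4,-3]
  R3 -= 4·R1 → [0,0,0,1]
  R3 -= 0·R2 → [0,0,0,1]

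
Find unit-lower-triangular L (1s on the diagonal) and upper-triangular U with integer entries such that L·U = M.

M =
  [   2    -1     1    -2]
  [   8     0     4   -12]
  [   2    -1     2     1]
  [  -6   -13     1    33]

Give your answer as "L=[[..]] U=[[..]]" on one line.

L=[[1,0,0,0],[4,1,0,0],[1,0,1,0],[-3,-4,4,1]] U=[[2,-1,1,-2],[0,4,0,-4],[0,0,1,3],[0,0,0,-1]]

  r1 -= 4·r0 → [0,4,0,-4]
  r2 -= 1·r0 → [0,0,1,3]
  r3 -= -3·r0 → [0,-16,4,27]
  r2 -= 0·r1 → [0,0,1,3]
  r3 -= -4·r1 → [0,0,4,11]
  r3 -= 4·r2 → [0,0,0,-1]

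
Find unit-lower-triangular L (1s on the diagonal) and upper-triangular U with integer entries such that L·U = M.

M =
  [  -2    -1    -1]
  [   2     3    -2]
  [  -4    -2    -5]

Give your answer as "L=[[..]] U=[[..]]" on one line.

  R1 -= -1·R0 → [0,2,-3]
  R2 -= 2·R0 → [0,0,-3]
  R2 -= 0·R1 → [0,0,-3]

L=[[1,0,0],[-1,1,0],[2,0,1]] U=[[-2,-1,-1],[0,2,-3],[0,0,-3]]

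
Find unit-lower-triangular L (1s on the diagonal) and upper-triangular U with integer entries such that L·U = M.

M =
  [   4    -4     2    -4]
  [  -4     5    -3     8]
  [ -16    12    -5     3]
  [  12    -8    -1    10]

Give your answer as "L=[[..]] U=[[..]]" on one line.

  r1 -= -1·r0 → [0,1,-1,4]
  r2 -= -4·r0 → [0,-4,3,-13]
  r3 -= 3·r0 → [0,4,-7,22]
  r2 -= -4·r1 → [0,0,-1,3]
  r3 -= 4·r1 → [0,0,-3,6]
  r3 -= 3·r2 → [0,0,0,-3]

L=[[1,0,0,0],[-1,1,0,0],[-4,-4,1,0],[3,4,3,1]] U=[[4,-4,2,-4],[0,1,-1,4],[0,0,-1,3],[0,0,0,-3]]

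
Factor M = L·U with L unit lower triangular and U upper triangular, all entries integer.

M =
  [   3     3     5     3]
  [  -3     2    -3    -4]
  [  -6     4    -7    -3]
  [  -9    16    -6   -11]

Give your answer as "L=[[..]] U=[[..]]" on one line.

L=[[1,0,0,0],[-1,1,0,0],[-2,2,1,0],[-3,5,1,1]] U=[[3,3,5,3],[0,5,2,-1],[0,0,-1,5],[0,0,0,-2]]

  R1 -= -1·R0 → [0,5,2,-1]
  R2 -= -2·R0 → [0,10,3,3]
  R3 -= -3·R0 → [0,25,9,-2]
  R2 -= 2·R1 → [0,0,-1,5]
  R3 -= 5·R1 → [0,0,-1,3]
  R3 -= 1·R2 → [0,0,0,-2]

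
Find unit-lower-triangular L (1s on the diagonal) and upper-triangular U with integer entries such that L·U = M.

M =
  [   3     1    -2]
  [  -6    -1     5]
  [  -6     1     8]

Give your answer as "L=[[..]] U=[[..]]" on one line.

  r1 -= -2·r0 → [0,1,1]
  r2 -= -2·r0 → [0,3,4]
  r2 -= 3·r1 → [0,0,1]

L=[[1,0,0],[-2,1,0],[-2,3,1]] U=[[3,1,-2],[0,1,1],[0,0,1]]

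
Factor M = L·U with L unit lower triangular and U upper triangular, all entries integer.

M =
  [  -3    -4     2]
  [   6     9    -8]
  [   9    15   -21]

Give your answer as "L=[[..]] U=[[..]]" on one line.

  r1 -= -2·r0 → [0,1,-4]
  r2 -= -3·r0 → [0,3,-15]
  r2 -= 3·r1 → [0,0,-3]

L=[[1,0,0],[-2,1,0],[-3,3,1]] U=[[-3,-4,2],[0,1,-4],[0,0,-3]]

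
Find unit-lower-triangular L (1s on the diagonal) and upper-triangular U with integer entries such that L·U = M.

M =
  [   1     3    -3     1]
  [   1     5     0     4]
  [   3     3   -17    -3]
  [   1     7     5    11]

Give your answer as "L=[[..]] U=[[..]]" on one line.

  R1 -= 1·R0 → [0,2,3,3]
  R2 -= 3·R0 → [0,-6,-8,-6]
  R3 -= 1·R0 → [0,4,8,10]
  R2 -= -3·R1 → [0,0,1,3]
  R3 -= 2·R1 → [0,0,2,4]
  R3 -= 2·R2 → [0,0,0,-2]

L=[[1,0,0,0],[1,1,0,0],[3,-3,1,0],[1,2,2,1]] U=[[1,3,-3,1],[0,2,3,3],[0,0,1,3],[0,0,0,-2]]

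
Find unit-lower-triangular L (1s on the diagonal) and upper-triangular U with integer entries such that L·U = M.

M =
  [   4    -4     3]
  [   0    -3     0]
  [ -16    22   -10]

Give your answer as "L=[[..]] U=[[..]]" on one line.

  row1 -= 0·row0 → [0,-3,0]
  row2 -= -4·row0 → [0,6,2]
  row2 -= -2·row1 → [0,0,2]

L=[[1,0,0],[0,1,0],[-4,-2,1]] U=[[4,-4,3],[0,-3,0],[0,0,2]]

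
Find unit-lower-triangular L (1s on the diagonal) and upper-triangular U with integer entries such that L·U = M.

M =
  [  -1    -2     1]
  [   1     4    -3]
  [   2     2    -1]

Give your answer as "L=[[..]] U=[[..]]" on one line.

L=[[1,0,0],[-1,1,0],[-2,-1,1]] U=[[-1,-2,1],[0,2,-2],[0,0,-1]]

  r1 -= -1·r0 → [0,2,-2]
  r2 -= -2·r0 → [0,-2,1]
  r2 -= -1·r1 → [0,0,-1]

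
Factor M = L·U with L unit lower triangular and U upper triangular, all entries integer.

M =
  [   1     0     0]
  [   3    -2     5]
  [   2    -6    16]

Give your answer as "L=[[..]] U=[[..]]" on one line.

  R1 -= 3·R0 → [0,-2,5]
  R2 -= 2·R0 → [0,-6,16]
  R2 -= 3·R1 → [0,0,1]

L=[[1,0,0],[3,1,0],[2,3,1]] U=[[1,0,0],[0,-2,5],[0,0,1]]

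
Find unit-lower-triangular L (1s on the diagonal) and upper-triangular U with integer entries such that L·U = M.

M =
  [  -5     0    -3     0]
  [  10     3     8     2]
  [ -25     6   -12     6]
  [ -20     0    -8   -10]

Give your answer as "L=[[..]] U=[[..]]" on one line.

  r1 -= -2·r0 → [0,3,2,2]
  r2 -= 5·r0 → [0,6,3,6]
  r3 -= 4·r0 → [0,0,4,-10]
  r2 -= 2·r1 → [0,0,-1,2]
  r3 -= 0·r1 → [0,0,4,-10]
  r3 -= -4·r2 → [0,0,0,-2]

L=[[1,0,0,0],[-2,1,0,0],[5,2,1,0],[4,0,-4,1]] U=[[-5,0,-3,0],[0,3,2,2],[0,0,-1,2],[0,0,0,-2]]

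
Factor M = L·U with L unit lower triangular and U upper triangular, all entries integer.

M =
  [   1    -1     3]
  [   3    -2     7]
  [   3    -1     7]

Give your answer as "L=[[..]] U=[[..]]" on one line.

  r1 -= 3·r0 → [0,1,-2]
  r2 -= 3·r0 → [0,2,-2]
  r2 -= 2·r1 → [0,0,2]

L=[[1,0,0],[3,1,0],[3,2,1]] U=[[1,-1,3],[0,1,-2],[0,0,2]]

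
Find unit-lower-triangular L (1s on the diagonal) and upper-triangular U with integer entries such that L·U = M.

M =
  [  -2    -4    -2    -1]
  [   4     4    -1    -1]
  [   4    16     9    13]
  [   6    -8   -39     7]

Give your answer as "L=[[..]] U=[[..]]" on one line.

  row1 -= -2·row0 → [0,-4,-5,-3]
  row2 -= -2·row0 → [0,8,5,11]
  row3 -= -3·row0 → [0,-20,-45,4]
  row2 -= -2·row1 → [0,0,-5,5]
  row3 -= 5·row1 → [0,0,-20,19]
  row3 -= 4·row2 → [0,0,0,-1]

L=[[1,0,0,0],[-2,1,0,0],[-2,-2,1,0],[-3,5,4,1]] U=[[-2,-4,-2,-1],[0,-4,-5,-3],[0,0,-5,5],[0,0,0,-1]]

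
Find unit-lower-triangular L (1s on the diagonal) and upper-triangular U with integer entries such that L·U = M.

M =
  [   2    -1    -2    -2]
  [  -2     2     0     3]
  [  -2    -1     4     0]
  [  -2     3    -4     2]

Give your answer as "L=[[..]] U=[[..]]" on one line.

  r1 -= -1·r0 → [0,1,-2,1]
  r2 -= -1·r0 → [0,-2,2,-2]
  r3 -= -1·r0 → [0,2,-6,0]
  r2 -= -2·r1 → [0,0,-2,0]
  r3 -= 2·r1 → [0,0,-2,-2]
  r3 -= 1·r2 → [0,0,0,-2]

L=[[1,0,0,0],[-1,1,0,0],[-1,-2,1,0],[-1,2,1,1]] U=[[2,-1,-2,-2],[0,1,-2,1],[0,0,-2,0],[0,0,0,-2]]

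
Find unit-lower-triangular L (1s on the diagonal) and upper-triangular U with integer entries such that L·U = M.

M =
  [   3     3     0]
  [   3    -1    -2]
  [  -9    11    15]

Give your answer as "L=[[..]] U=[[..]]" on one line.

  r1 -= 1·r0 → [0,-4,-2]
  r2 -= -3·r0 → [0,20,15]
  r2 -= -5·r1 → [0,0,5]

L=[[1,0,0],[1,1,0],[-3,-5,1]] U=[[3,3,0],[0,-4,-2],[0,0,5]]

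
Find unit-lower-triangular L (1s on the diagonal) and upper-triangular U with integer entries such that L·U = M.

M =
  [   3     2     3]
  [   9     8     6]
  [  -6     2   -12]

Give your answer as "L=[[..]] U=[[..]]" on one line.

  R1 -= 3·R0 → [0,2,-3]
  R2 -= -2·R0 → [0,6,-6]
  R2 -= 3·R1 → [0,0,3]

L=[[1,0,0],[3,1,0],[-2,3,1]] U=[[3,2,3],[0,2,-3],[0,0,3]]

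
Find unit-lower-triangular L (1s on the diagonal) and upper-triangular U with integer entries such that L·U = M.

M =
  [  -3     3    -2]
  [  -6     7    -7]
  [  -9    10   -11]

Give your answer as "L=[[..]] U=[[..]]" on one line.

L=[[1,0,0],[2,1,0],[3,1,1]] U=[[-3,3,-2],[0,1,-3],[0,0,-2]]

  row1 -= 2·row0 → [0,1,-3]
  row2 -= 3·row0 → [0,1,-5]
  row2 -= 1·row1 → [0,0,-2]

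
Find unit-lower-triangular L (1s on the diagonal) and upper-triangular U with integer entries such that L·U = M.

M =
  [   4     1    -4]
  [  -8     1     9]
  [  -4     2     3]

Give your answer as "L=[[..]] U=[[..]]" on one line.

  row1 -= -2·row0 → [0,3,1]
  row2 -= -1·row0 → [0,3,-1]
  row2 -= 1·row1 → [0,0,-2]

L=[[1,0,0],[-2,1,0],[-1,1,1]] U=[[4,1,-4],[0,3,1],[0,0,-2]]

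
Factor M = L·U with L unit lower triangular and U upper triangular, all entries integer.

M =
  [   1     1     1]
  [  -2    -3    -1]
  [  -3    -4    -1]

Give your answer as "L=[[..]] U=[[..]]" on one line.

  R1 -= -2·R0 → [0,-1,1]
  R2 -= -3·R0 → [0,-1,2]
  R2 -= 1·R1 → [0,0,1]

L=[[1,0,0],[-2,1,0],[-3,1,1]] U=[[1,1,1],[0,-1,1],[0,0,1]]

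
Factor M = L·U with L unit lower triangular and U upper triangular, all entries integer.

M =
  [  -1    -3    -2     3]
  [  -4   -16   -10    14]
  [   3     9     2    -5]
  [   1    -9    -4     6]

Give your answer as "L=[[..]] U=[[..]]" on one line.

  row1 -= 4·row0 → [0,-4,-2,2]
  row2 -= -3·row0 → [0,0,-4,4]
  row3 -= -1·row0 → [0,-12,-6,9]
  row2 -= 0·row1 → [0,0,-4,4]
  row3 -= 3·row1 → [0,0,0,3]
  row3 -= 0·row2 → [0,0,0,3]

L=[[1,0,0,0],[4,1,0,0],[-3,0,1,0],[-1,3,0,1]] U=[[-1,-3,-2,3],[0,-4,-2,2],[0,0,-4,4],[0,0,0,3]]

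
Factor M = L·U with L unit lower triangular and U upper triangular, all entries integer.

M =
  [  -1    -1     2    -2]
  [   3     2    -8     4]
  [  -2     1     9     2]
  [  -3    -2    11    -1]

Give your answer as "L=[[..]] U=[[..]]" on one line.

  row1 -= -3·row0 → [0,-1,-2,-2]
  row2 -= 2·row0 → [0,3,5,6]
  row3 -= 3·row0 → [0,1,5,5]
  row2 -= -3·row1 → [0,0,-1,0]
  row3 -= -1·row1 → [0,0,3,3]
  row3 -= -3·row2 → [0,0,0,3]

L=[[1,0,0,0],[-3,1,0,0],[2,-3,1,0],[3,-1,-3,1]] U=[[-1,-1,2,-2],[0,-1,-2,-2],[0,0,-1,0],[0,0,0,3]]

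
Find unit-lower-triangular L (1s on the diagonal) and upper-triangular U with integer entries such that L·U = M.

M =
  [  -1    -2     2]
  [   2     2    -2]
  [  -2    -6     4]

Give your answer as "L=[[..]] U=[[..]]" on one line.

L=[[1,0,0],[-2,1,0],[2,1,1]] U=[[-1,-2,2],[0,-2,2],[0,0,-2]]

  row1 -= -2·row0 → [0,-2,2]
  row2 -= 2·row0 → [0,-2,0]
  row2 -= 1·row1 → [0,0,-2]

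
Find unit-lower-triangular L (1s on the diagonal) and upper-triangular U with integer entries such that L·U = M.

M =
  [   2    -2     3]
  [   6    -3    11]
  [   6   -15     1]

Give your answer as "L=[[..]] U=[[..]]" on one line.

  r1 -= 3·r0 → [0,3,2]
  r2 -= 3·r0 → [0,-9,-8]
  r2 -= -3·r1 → [0,0,-2]

L=[[1,0,0],[3,1,0],[3,-3,1]] U=[[2,-2,3],[0,3,2],[0,0,-2]]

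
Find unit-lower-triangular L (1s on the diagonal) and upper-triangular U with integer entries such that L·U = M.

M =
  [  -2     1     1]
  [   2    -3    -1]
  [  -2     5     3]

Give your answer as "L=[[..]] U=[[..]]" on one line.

  r1 -= -1·r0 → [0,-2,0]
  r2 -= 1·r0 → [0,4,2]
  r2 -= -2·r1 → [0,0,2]

L=[[1,0,0],[-1,1,0],[1,-2,1]] U=[[-2,1,1],[0,-2,0],[0,0,2]]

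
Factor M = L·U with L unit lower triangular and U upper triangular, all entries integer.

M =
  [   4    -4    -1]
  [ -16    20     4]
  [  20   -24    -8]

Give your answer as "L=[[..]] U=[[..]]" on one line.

  r1 -= -4·r0 → [0,4,0]
  r2 -= 5·r0 → [0,-4,-3]
  r2 -= -1·r1 → [0,0,-3]

L=[[1,0,0],[-4,1,0],[5,-1,1]] U=[[4,-4,-1],[0,4,0],[0,0,-3]]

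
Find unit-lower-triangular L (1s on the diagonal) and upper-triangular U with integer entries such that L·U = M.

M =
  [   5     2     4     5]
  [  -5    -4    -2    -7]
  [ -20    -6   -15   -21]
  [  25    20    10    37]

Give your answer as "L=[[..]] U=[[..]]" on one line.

L=[[1,0,0,0],[-1,1,0,0],[-4,-1,1,0],[5,-5,0,1]] U=[[5,2,4,5],[0,-2,2,-2],[0,0,3,-3],[0,0,0,2]]

  R1 -= -1·R0 → [0,-2,2,-2]
  R2 -= -4·R0 → [0,2,1,-1]
  R3 -= 5·R0 → [0,10,-10,12]
  R2 -= -1·R1 → [0,0,3,-3]
  R3 -= -5·R1 → [0,0,0,2]
  R3 -= 0·R2 → [0,0,0,2]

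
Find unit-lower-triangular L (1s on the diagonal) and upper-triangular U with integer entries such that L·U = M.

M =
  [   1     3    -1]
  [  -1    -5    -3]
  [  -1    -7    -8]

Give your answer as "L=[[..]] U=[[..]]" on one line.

  row1 -= -1·row0 → [0,-2,-4]
  row2 -= -1·row0 → [0,-4,-9]
  row2 -= 2·row1 → [0,0,-1]

L=[[1,0,0],[-1,1,0],[-1,2,1]] U=[[1,3,-1],[0,-2,-4],[0,0,-1]]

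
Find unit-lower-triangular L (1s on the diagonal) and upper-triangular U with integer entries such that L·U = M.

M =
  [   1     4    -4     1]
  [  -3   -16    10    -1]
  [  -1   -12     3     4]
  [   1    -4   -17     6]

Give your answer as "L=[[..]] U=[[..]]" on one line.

  R1 -= -3·R0 → [0,-4,-2,2]
  R2 -= -1·R0 → [0,-8,-1,5]
  R3 -= 1·R0 → [0,-8,-13,5]
  R2 -= 2·R1 → [0,0,3,1]
  R3 -= 2·R1 → [0,0,-9,1]
  R3 -= -3·R2 → [0,0,0,4]

L=[[1,0,0,0],[-3,1,0,0],[-1,2,1,0],[1,2,-3,1]] U=[[1,4,-4,1],[0,-4,-2,2],[0,0,3,1],[0,0,0,4]]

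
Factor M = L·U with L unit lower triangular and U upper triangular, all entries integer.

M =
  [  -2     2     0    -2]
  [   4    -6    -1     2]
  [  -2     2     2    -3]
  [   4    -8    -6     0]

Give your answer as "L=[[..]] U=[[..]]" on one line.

L=[[1,0,0,0],[-2,1,0,0],[1,0,1,0],[-2,2,-2,1]] U=[[-2,2,0,-2],[0,-2,-1,-2],[0,0,2,-1],[0,0,0,-2]]

  R1 -= -2·R0 → [0,-2,-1,-2]
  R2 -= 1·R0 → [0,0,2,-1]
  R3 -= -2·R0 → [0,-4,-6,-4]
  R2 -= 0·R1 → [0,0,2,-1]
  R3 -= 2·R1 → [0,0,-4,0]
  R3 -= -2·R2 → [0,0,0,-2]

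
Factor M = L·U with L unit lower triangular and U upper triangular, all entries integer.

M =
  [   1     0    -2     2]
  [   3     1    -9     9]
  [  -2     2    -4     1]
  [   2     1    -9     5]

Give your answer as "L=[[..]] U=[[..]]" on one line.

L=[[1,0,0,0],[3,1,0,0],[-2,2,1,0],[2,1,1,1]] U=[[1,0,-2,2],[0,1,-3,3],[0,0,-2,-1],[0,0,0,-1]]

  r1 -= 3·r0 → [0,1,-3,3]
  r2 -= -2·r0 → [0,2,-8,5]
  r3 -= 2·r0 → [0,1,-5,1]
  r2 -= 2·r1 → [0,0,-2,-1]
  r3 -= 1·r1 → [0,0,-2,-2]
  r3 -= 1·r2 → [0,0,0,-1]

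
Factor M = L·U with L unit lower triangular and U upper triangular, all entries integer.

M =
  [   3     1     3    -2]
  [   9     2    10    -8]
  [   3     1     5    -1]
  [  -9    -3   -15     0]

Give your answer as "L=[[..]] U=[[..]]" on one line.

  R1 -= 3·R0 → [0,-1,1,-2]
  R2 -= 1·R0 → [0,0,2,1]
  R3 -= -3·R0 → [0,0,-6,-6]
  R2 -= 0·R1 → [0,0,2,1]
  R3 -= 0·R1 → [0,0,-6,-6]
  R3 -= -3·R2 → [0,0,0,-3]

L=[[1,0,0,0],[3,1,0,0],[1,0,1,0],[-3,0,-3,1]] U=[[3,1,3,-2],[0,-1,1,-2],[0,0,2,1],[0,0,0,-3]]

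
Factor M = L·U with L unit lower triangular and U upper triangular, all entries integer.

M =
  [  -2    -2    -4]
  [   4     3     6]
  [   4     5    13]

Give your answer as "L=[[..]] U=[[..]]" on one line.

  row1 -= -2·row0 → [0,-1,-2]
  row2 -= -2·row0 → [0,1,5]
  row2 -= -1·row1 → [0,0,3]

L=[[1,0,0],[-2,1,0],[-2,-1,1]] U=[[-2,-2,-4],[0,-1,-2],[0,0,3]]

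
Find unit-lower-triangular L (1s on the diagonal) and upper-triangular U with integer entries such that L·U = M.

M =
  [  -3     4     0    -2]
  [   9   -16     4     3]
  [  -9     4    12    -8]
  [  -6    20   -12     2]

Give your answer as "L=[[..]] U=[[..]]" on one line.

  row1 -= -3·row0 → [0,-4,4,-3]
  row2 -= 3·row0 → [0,-8,12,-2]
  row3 -= 2·row0 → [0,12,-12,6]
  row2 -= 2·row1 → [0,0,4,4]
  row3 -= -3·row1 → [0,0,0,-3]
  row3 -= 0·row2 → [0,0,0,-3]

L=[[1,0,0,0],[-3,1,0,0],[3,2,1,0],[2,-3,0,1]] U=[[-3,4,0,-2],[0,-4,4,-3],[0,0,4,4],[0,0,0,-3]]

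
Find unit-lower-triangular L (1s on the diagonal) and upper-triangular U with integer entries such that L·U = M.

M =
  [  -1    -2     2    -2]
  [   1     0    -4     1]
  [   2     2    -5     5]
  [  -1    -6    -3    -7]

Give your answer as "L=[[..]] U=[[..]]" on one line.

L=[[1,0,0,0],[-1,1,0,0],[-2,1,1,0],[1,2,-1,1]] U=[[-1,-2,2,-2],[0,-2,-2,-1],[0,0,1,2],[0,0,0,-1]]

  r1 -= -1·r0 → [0,-2,-2,-1]
  r2 -= -2·r0 → [0,-2,-1,1]
  r3 -= 1·r0 → [0,-4,-5,-5]
  r2 -= 1·r1 → [0,0,1,2]
  r3 -= 2·r1 → [0,0,-1,-3]
  r3 -= -1·r2 → [0,0,0,-1]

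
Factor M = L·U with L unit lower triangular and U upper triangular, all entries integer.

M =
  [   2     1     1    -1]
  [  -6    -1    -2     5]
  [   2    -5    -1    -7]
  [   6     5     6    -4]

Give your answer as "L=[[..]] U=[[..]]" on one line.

L=[[1,0,0,0],[-3,1,0,0],[1,-3,1,0],[3,1,2,1]] U=[[2,1,1,-1],[0,2,1,2],[0,0,1,0],[0,0,0,-3]]

  row1 -= -3·row0 → [0,2,1,2]
  row2 -= 1·row0 → [0,-6,-2,-6]
  row3 -= 3·row0 → [0,2,3,-1]
  row2 -= -3·row1 → [0,0,1,0]
  row3 -= 1·row1 → [0,0,2,-3]
  row3 -= 2·row2 → [0,0,0,-3]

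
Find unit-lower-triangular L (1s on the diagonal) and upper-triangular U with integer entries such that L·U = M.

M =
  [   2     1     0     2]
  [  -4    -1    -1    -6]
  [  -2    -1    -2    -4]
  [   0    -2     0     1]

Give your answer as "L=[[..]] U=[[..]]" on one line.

  R1 -= -2·R0 → [0,1,-1,-2]
  R2 -= -1·R0 → [0,0,-2,-2]
  R3 -= 0·R0 → [0,-2,0,1]
  R2 -= 0·R1 → [0,0,-2,-2]
  R3 -= -2·R1 → [0,0,-2,-3]
  R3 -= 1·R2 → [0,0,0,-1]

L=[[1,0,0,0],[-2,1,0,0],[-1,0,1,0],[0,-2,1,1]] U=[[2,1,0,2],[0,1,-1,-2],[0,0,-2,-2],[0,0,0,-1]]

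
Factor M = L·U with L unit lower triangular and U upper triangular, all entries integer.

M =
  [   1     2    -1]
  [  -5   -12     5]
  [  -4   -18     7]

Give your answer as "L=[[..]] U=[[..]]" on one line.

L=[[1,0,0],[-5,1,0],[-4,5,1]] U=[[1,2,-1],[0,-2,0],[0,0,3]]

  row1 -= -5·row0 → [0,-2,0]
  row2 -= -4·row0 → [0,-10,3]
  row2 -= 5·row1 → [0,0,3]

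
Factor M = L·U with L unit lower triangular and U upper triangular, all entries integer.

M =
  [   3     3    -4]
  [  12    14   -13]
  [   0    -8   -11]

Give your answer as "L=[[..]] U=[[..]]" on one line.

  r1 -= 4·r0 → [0,2,3]
  r2 -= 0·r0 → [0,-8,-11]
  r2 -= -4·r1 → [0,0,1]

L=[[1,0,0],[4,1,0],[0,-4,1]] U=[[3,3,-4],[0,2,3],[0,0,1]]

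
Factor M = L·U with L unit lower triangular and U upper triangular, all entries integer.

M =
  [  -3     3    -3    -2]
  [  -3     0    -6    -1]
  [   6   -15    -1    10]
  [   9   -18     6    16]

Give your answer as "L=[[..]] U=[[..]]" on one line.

  R1 -= 1·R0 → [0,-3,-3,1]
  R2 -= -2·R0 → [0,-9,-7,6]
  R3 -= -3·R0 → [0,-9,-3,10]
  R2 -= 3·R1 → [0,0,2,3]
  R3 -= 3·R1 → [0,0,6,7]
  R3 -= 3·R2 → [0,0,0,-2]

L=[[1,0,0,0],[1,1,0,0],[-2,3,1,0],[-3,3,3,1]] U=[[-3,3,-3,-2],[0,-3,-3,1],[0,0,2,3],[0,0,0,-2]]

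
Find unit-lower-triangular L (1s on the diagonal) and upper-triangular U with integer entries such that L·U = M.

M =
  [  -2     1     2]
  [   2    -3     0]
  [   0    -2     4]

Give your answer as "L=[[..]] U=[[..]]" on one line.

L=[[1,0,0],[-1,1,0],[0,1,1]] U=[[-2,1,2],[0,-2,2],[0,0,2]]

  R1 -= -1·R0 → [0,-2,2]
  R2 -= 0·R0 → [0,-2,4]
  R2 -= 1·R1 → [0,0,2]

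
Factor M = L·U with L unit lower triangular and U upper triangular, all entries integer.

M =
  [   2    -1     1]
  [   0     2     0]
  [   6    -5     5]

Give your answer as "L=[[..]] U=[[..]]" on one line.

L=[[1,0,0],[0,1,0],[3,-1,1]] U=[[2,-1,1],[0,2,0],[0,0,2]]

  r1 -= 0·r0 → [0,2,0]
  r2 -= 3·r0 → [0,-2,2]
  r2 -= -1·r1 → [0,0,2]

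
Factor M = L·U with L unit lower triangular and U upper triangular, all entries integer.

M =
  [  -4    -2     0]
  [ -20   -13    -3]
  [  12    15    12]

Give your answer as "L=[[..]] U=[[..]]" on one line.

  r1 -= 5·r0 → [0,-3,-3]
  r2 -= -3·r0 → [0,9,12]
  r2 -= -3·r1 → [0,0,3]

L=[[1,0,0],[5,1,0],[-3,-3,1]] U=[[-4,-2,0],[0,-3,-3],[0,0,3]]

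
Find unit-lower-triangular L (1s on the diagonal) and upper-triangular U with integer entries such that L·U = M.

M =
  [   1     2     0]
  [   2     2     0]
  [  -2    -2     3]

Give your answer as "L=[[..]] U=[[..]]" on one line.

L=[[1,0,0],[2,1,0],[-2,-1,1]] U=[[1,2,0],[0,-2,0],[0,0,3]]

  R1 -= 2·R0 → [0,-2,0]
  R2 -= -2·R0 → [0,2,3]
  R2 -= -1·R1 → [0,0,3]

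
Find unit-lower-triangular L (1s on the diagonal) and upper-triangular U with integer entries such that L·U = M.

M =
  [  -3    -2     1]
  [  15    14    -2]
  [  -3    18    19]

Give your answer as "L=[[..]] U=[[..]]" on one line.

  R1 -= -5·R0 → [0,4,3]
  R2 -= 1·R0 → [0,20,18]
  R2 -= 5·R1 → [0,0,3]

L=[[1,0,0],[-5,1,0],[1,5,1]] U=[[-3,-2,1],[0,4,3],[0,0,3]]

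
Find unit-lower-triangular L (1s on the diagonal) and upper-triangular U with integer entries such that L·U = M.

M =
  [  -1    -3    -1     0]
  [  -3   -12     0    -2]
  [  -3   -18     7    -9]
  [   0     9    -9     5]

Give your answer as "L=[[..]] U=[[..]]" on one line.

  row1 -= 3·row0 → [0,-3,3,-2]
  row2 -= 3·row0 → [0,-9,10,-9]
  row3 -= 0·row0 → [0,9,-9,5]
  row2 -= 3·row1 → [0,0,1,-3]
  row3 -= -3·row1 → [0,0,0,-1]
  row3 -= 0·row2 → [0,0,0,-1]

L=[[1,0,0,0],[3,1,0,0],[3,3,1,0],[0,-3,0,1]] U=[[-1,-3,-1,0],[0,-3,3,-2],[0,0,1,-3],[0,0,0,-1]]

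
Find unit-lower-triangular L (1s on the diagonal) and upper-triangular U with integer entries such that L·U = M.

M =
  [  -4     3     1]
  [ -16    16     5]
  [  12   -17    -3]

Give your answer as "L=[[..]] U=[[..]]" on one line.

  r1 -= 4·r0 → [0,4,1]
  r2 -= -3·r0 → [0,-8,0]
  r2 -= -2·r1 → [0,0,2]

L=[[1,0,0],[4,1,0],[-3,-2,1]] U=[[-4,3,1],[0,4,1],[0,0,2]]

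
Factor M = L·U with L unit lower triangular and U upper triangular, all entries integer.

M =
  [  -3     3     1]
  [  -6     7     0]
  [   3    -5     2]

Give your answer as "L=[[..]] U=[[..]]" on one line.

  R1 -= 2·R0 → [0,1,-2]
  R2 -= -1·R0 → [0,-2,3]
  R2 -= -2·R1 → [0,0,-1]

L=[[1,0,0],[2,1,0],[-1,-2,1]] U=[[-3,3,1],[0,1,-2],[0,0,-1]]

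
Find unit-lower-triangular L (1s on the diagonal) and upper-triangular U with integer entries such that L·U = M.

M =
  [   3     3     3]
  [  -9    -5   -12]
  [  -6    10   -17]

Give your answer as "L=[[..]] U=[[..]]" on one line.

  row1 -= -3·row0 → [0,4,-3]
  row2 -= -2·row0 → [0,16,-11]
  row2 -= 4·row1 → [0,0,1]

L=[[1,0,0],[-3,1,0],[-2,4,1]] U=[[3,3,3],[0,4,-3],[0,0,1]]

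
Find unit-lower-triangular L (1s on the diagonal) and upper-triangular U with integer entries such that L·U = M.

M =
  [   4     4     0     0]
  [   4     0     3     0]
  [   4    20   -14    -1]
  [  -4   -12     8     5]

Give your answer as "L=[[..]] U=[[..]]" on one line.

  r1 -= 1·r0 → [0,-4,3,0]
  r2 -= 1·r0 → [0,16,-14,-1]
  r3 -= -1·r0 → [0,-8,8,5]
  r2 -= -4·r1 → [0,0,-2,-1]
  r3 -= 2·r1 → [0,0,2,5]
  r3 -= -1·r2 → [0,0,0,4]

L=[[1,0,0,0],[1,1,0,0],[1,-4,1,0],[-1,2,-1,1]] U=[[4,4,0,0],[0,-4,3,0],[0,0,-2,-1],[0,0,0,4]]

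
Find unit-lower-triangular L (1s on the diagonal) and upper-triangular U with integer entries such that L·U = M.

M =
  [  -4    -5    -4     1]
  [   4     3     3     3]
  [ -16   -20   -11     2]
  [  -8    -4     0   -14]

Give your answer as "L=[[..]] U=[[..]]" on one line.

  R1 -= -1·R0 → [0,-2,-1,4]
  R2 -= 4·R0 → [0,0,5,-2]
  R3 -= 2·R0 → [0,6,8,-16]
  R2 -= 0·R1 → [0,0,5,-2]
  R3 -= -3·R1 → [0,0,5,-4]
  R3 -= 1·R2 → [0,0,0,-2]

L=[[1,0,0,0],[-1,1,0,0],[4,0,1,0],[2,-3,1,1]] U=[[-4,-5,-4,1],[0,-2,-1,4],[0,0,5,-2],[0,0,0,-2]]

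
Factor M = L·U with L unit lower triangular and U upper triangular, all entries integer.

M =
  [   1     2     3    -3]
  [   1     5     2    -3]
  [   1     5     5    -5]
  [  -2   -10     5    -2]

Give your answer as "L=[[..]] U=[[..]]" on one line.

  R1 -= 1·R0 → [0,3,-1,0]
  R2 -= 1·R0 → [0,3,2,-2]
  R3 -= -2·R0 → [0,-6,11,-8]
  R2 -= 1·R1 → [0,0,3,-2]
  R3 -= -2·R1 → [0,0,9,-8]
  R3 -= 3·R2 → [0,0,0,-2]

L=[[1,0,0,0],[1,1,0,0],[1,1,1,0],[-2,-2,3,1]] U=[[1,2,3,-3],[0,3,-1,0],[0,0,3,-2],[0,0,0,-2]]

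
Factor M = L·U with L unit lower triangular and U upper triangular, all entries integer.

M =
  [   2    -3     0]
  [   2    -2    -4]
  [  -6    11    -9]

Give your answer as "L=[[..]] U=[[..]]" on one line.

L=[[1,0,0],[1,1,0],[-3,2,1]] U=[[2,-3,0],[0,1,-4],[0,0,-1]]

  R1 -= 1·R0 → [0,1,-4]
  R2 -= -3·R0 → [0,2,-9]
  R2 -= 2·R1 → [0,0,-1]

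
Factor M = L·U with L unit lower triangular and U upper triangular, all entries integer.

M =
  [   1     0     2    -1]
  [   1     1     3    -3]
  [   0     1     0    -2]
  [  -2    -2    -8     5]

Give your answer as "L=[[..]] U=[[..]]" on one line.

  r1 -= 1·r0 → [0,1,1,-2]
  r2 -= 0·r0 → [0,1,0,-2]
  r3 -= -2·r0 → [0,-2,-4,3]
  r2 -= 1·r1 → [0,0,-1,0]
  r3 -= -2·r1 → [0,0,-2,-1]
  r3 -= 2·r2 → [0,0,0,-1]

L=[[1,0,0,0],[1,1,0,0],[0,1,1,0],[-2,-2,2,1]] U=[[1,0,2,-1],[0,1,1,-2],[0,0,-1,0],[0,0,0,-1]]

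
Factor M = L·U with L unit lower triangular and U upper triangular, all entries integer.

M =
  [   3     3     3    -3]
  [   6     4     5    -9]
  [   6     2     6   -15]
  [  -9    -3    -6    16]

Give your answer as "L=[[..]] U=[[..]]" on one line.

  R1 -= 2·R0 → [0,-2,-1,-3]
  R2 -= 2·R0 → [0,-4,0,-9]
  R3 -= -3·R0 → [0,6,3,7]
  R2 -= 2·R1 → [0,0,2,-3]
  R3 -= -3·R1 → [0,0,0,-2]
  R3 -= 0·R2 → [0,0,0,-2]

L=[[1,0,0,0],[2,1,0,0],[2,2,1,0],[-3,-3,0,1]] U=[[3,3,3,-3],[0,-2,-1,-3],[0,0,2,-3],[0,0,0,-2]]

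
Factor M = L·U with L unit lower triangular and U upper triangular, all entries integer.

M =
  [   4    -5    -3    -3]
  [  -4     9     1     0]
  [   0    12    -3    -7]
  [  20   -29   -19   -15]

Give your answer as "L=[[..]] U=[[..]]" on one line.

L=[[1,0,0,0],[-1,1,0,0],[0,3,1,0],[5,-1,-2,1]] U=[[4,-5,-3,-3],[0,4,-2,-3],[0,0,3,2],[0,0,0,1]]

  r1 -= -1·r0 → [0,4,-2,-3]
  r2 -= 0·r0 → [0,12,-3,-7]
  r3 -= 5·r0 → [0,-4,-4,0]
  r2 -= 3·r1 → [0,0,3,2]
  r3 -= -1·r1 → [0,0,-6,-3]
  r3 -= -2·r2 → [0,0,0,1]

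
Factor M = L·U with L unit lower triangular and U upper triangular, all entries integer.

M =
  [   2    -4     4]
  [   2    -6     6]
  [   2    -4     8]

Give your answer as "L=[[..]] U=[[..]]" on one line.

  r1 -= 1·r0 → [0,-2,2]
  r2 -= 1·r0 → [0,0,4]
  r2 -= 0·r1 → [0,0,4]

L=[[1,0,0],[1,1,0],[1,0,1]] U=[[2,-4,4],[0,-2,2],[0,0,4]]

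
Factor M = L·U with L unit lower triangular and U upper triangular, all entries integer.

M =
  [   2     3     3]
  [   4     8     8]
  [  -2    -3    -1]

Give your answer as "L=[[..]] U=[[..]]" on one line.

L=[[1,0,0],[2,1,0],[-1,0,1]] U=[[2,3,3],[0,2,2],[0,0,2]]

  row1 -= 2·row0 → [0,2,2]
  row2 -= -1·row0 → [0,0,2]
  row2 -= 0·row1 → [0,0,2]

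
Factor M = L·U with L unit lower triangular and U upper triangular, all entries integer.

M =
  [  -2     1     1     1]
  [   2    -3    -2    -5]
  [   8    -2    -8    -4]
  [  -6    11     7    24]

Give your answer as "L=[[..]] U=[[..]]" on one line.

L=[[1,0,0,0],[-1,1,0,0],[-4,-1,1,0],[3,-4,0,1]] U=[[-2,1,1,1],[0,-2,-1,-4],[0,0,-5,-4],[0,0,0,5]]

  row1 -= -1·row0 → [0,-2,-1,-4]
  row2 -= -4·row0 → [0,2,-4,0]
  row3 -= 3·row0 → [0,8,4,21]
  row2 -= -1·row1 → [0,0,-5,-4]
  row3 -= -4·row1 → [0,0,0,5]
  row3 -= 0·row2 → [0,0,0,5]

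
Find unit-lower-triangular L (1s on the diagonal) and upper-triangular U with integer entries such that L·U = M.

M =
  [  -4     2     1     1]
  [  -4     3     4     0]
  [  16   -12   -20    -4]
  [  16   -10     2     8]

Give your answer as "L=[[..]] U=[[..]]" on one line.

L=[[1,0,0,0],[1,1,0,0],[-4,-4,1,0],[-4,-2,-3,1]] U=[[-4,2,1,1],[0,1,3,-1],[0,0,-4,-4],[0,0,0,-2]]

  r1 -= 1·r0 → [0,1,3,-1]
  r2 -= -4·r0 → [0,-4,-16,0]
  r3 -= -4·r0 → [0,-2,6,12]
  r2 -= -4·r1 → [0,0,-4,-4]
  r3 -= -2·r1 → [0,0,12,10]
  r3 -= -3·r2 → [0,0,0,-2]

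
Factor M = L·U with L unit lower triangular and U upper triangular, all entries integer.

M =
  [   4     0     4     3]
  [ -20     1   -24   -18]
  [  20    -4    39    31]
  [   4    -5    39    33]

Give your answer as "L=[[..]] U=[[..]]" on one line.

  r1 -= -5·r0 → [0,1,-4,-3]
  r2 -= 5·r0 → [0,-4,19,16]
  r3 -= 1·r0 → [0,-5,35,30]
  r2 -= -4·r1 → [0,0,3,4]
  r3 -= -5·r1 → [0,0,15,15]
  r3 -= 5·r2 → [0,0,0,-5]

L=[[1,0,0,0],[-5,1,0,0],[5,-4,1,0],[1,-5,5,1]] U=[[4,0,4,3],[0,1,-4,-3],[0,0,3,4],[0,0,0,-5]]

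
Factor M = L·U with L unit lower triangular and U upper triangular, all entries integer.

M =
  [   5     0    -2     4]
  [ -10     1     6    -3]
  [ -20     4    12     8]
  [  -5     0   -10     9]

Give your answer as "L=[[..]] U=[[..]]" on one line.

  row1 -= -2·row0 → [0,1,2,5]
  row2 -= -4·row0 → [0,4,4,24]
  row3 -= -1·row0 → [0,0,-12,13]
  row2 -= 4·row1 → [0,0,-4,4]
  row3 -= 0·row1 → [0,0,-12,13]
  row3 -= 3·row2 → [0,0,0,1]

L=[[1,0,0,0],[-2,1,0,0],[-4,4,1,0],[-1,0,3,1]] U=[[5,0,-2,4],[0,1,2,5],[0,0,-4,4],[0,0,0,1]]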